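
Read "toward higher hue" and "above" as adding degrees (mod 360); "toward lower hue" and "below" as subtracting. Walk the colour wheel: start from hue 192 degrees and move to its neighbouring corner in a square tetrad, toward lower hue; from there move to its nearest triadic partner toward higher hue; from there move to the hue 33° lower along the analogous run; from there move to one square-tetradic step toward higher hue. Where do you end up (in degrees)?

279°

192 − 90 = 102°   (square ↓)
102 + 120 = 222°   (triadic ↑)
222 − 33 = 189°   (analog 33° ↓)
189 + 90 = 279°   (square ↑)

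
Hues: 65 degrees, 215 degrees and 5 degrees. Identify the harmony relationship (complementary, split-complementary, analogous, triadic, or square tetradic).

Sort the hues: 5°, 65°, 215°.
Successive gaps around the wheel: 60°, 150°, 150°.
Two 150° gaps and one 60° gap — a base hue opposite a pair of accents 30° either side of its complement — is the split-complementary pattern.

split-complementary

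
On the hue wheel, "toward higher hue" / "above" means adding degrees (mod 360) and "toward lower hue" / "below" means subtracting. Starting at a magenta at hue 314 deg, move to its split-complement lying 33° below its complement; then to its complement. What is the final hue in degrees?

281°

split-comp 33° ↓ +147°: 314 + 147 = 461 → 461 − 360 = 101°
complement +180°: 101 + 180 = 281°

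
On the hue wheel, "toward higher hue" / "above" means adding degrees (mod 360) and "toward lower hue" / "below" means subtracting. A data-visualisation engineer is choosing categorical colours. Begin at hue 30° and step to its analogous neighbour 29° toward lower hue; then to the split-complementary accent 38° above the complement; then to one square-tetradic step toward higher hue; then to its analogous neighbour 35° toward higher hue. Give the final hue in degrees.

344°

analog 29° ↓ −29°: 30 − 29 = 1°
split-comp 38° ↑ +218°: 1 + 218 = 219°
square ↑ +90°: 219 + 90 = 309°
analog 35° ↑ +35°: 309 + 35 = 344°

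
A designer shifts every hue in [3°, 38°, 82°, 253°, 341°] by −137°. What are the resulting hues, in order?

3 − 137 = -134 → -134 + 360 = 226°
38 − 137 = -99 → -99 + 360 = 261°
82 − 137 = -55 → -55 + 360 = 305°
253 − 137 = 116°
341 − 137 = 204°

226°, 261°, 305°, 116°, 204°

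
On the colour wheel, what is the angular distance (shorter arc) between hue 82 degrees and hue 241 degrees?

|82 − 241| = 159.
159 ≤ 180, so the shorter arc is 159°.

159°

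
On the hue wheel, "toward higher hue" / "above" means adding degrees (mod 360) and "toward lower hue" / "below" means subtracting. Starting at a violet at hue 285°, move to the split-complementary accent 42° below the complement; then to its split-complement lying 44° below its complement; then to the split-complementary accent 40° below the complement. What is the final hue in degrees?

339°

285 + 138 = 423 → 423 − 360 = 63°   (split-comp 42° ↓)
63 + 136 = 199°   (split-comp 44° ↓)
199 + 140 = 339°   (split-comp 40° ↓)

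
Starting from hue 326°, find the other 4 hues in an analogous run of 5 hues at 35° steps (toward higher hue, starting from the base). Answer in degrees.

Analogous hues sit every 35° along the wheel.
326 + 35 = 361 → 361 − 360 = 1°
326 + 70 = 396 → 396 − 360 = 36°
326 + 105 = 431 → 431 − 360 = 71°
326 + 140 = 466 → 466 − 360 = 106°

1°, 36°, 71°, and 106°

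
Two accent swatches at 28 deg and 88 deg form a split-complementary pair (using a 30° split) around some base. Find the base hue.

238°

The accents sit 30° either side of the complement, so the complement is their short-arc midpoint on the wheel.
Short-arc midpoint of 28° and 88°: 58°.
Base is 180° from the complement: 58 − 180 = -122 → -122 + 360 = 238°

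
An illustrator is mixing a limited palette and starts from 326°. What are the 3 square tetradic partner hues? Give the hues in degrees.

56°, 146° and 236°

A square tetradic scheme places four hues every 90°.
326 + 90 = 416 → 416 − 360 = 56°
326 + 180 = 506 → 506 − 360 = 146°
326 + 270 = 596 → 596 − 360 = 236°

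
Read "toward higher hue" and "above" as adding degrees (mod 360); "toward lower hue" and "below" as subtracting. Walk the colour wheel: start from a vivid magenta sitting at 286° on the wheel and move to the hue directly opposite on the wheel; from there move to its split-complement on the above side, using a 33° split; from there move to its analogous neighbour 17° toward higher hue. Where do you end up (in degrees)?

286 + 180 = 466 → 466 − 360 = 106°   (complement)
106 + 213 = 319°   (split-comp 33° ↑)
319 + 17 = 336°   (analog 17° ↑)

336°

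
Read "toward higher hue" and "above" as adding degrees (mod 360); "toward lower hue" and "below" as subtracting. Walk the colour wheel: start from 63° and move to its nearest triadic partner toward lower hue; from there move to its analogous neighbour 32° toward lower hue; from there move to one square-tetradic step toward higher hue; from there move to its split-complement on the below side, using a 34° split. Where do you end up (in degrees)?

147°

63 − 120 = -57 → -57 + 360 = 303°   (triadic ↓)
303 − 32 = 271°   (analog 32° ↓)
271 + 90 = 361 → 361 − 360 = 1°   (square ↑)
1 + 146 = 147°   (split-comp 34° ↓)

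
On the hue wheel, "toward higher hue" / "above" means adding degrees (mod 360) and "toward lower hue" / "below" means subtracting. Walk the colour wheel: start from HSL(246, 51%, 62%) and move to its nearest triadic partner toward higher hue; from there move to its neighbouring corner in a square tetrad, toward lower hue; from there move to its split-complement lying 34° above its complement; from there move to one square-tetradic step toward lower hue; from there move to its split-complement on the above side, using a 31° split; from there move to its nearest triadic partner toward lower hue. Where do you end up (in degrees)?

131°

+120° (triadic ↑): 246 + 120 = 366 → 366 − 360 = 6°
−90° (square ↓): 6 − 90 = -84 → -84 + 360 = 276°
+214° (split-comp 34° ↑): 276 + 214 = 490 → 490 − 360 = 130°
−90° (square ↓): 130 − 90 = 40°
+211° (split-comp 31° ↑): 40 + 211 = 251°
−120° (triadic ↓): 251 − 120 = 131°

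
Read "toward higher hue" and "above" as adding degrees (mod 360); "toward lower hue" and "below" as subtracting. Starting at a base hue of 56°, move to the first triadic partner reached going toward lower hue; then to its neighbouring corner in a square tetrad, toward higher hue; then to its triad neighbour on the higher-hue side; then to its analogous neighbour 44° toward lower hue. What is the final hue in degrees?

triadic ↓ −120°: 56 − 120 = -64 → -64 + 360 = 296°
square ↑ +90°: 296 + 90 = 386 → 386 − 360 = 26°
triadic ↑ +120°: 26 + 120 = 146°
analog 44° ↓ −44°: 146 − 44 = 102°

102°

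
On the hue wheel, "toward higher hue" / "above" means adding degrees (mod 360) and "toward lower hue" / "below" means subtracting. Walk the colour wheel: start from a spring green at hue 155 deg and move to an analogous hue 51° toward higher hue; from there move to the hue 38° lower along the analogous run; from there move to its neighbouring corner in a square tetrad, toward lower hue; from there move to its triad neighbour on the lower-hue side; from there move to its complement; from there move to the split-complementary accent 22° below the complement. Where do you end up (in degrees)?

+51° (analog 51° ↑): 155 + 51 = 206°
−38° (analog 38° ↓): 206 − 38 = 168°
−90° (square ↓): 168 − 90 = 78°
−120° (triadic ↓): 78 − 120 = -42 → -42 + 360 = 318°
+180° (complement): 318 + 180 = 498 → 498 − 360 = 138°
+158° (split-comp 22° ↓): 138 + 158 = 296°

296°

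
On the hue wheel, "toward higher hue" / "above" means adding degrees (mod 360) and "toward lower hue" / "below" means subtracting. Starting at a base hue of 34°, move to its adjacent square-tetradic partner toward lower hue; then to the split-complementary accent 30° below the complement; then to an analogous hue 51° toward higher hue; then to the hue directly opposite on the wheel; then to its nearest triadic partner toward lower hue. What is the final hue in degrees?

205°

34 − 90 = -56 → -56 + 360 = 304°   (square ↓)
304 + 150 = 454 → 454 − 360 = 94°   (split-comp 30° ↓)
94 + 51 = 145°   (analog 51° ↑)
145 + 180 = 325°   (complement)
325 − 120 = 205°   (triadic ↓)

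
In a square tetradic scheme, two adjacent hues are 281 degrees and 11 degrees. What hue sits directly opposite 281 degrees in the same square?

A square tetradic scheme places four hues 90° apart; opposite corners are 180° apart.
281 + 180 = 461 → 461 − 360 = 101°

101°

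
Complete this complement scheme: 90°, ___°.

270°

The complement sits 180° across the wheel.
The full set through 90° is {90°, 270°}.
Given {90°}, the missing hue is 270°.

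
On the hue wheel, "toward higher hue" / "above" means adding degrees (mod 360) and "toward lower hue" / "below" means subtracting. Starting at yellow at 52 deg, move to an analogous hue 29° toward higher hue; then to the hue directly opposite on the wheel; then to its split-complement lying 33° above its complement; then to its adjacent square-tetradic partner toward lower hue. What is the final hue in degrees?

52 + 29 = 81°   (analog 29° ↑)
81 + 180 = 261°   (complement)
261 + 213 = 474 → 474 − 360 = 114°   (split-comp 33° ↑)
114 − 90 = 24°   (square ↓)

24°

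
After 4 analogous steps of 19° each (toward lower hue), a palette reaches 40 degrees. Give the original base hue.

116°

4 steps of 19° (toward lower hue) give a net shift of −76°.
Start = end − shift: 40 + 76 = 116°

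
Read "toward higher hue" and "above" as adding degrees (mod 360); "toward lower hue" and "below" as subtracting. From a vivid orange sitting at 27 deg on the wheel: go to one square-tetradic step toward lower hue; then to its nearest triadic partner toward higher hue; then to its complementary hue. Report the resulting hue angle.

−90° (square ↓): 27 − 90 = -63 → -63 + 360 = 297°
+120° (triadic ↑): 297 + 120 = 417 → 417 − 360 = 57°
+180° (complement): 57 + 180 = 237°

237°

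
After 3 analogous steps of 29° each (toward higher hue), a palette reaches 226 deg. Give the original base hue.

139°

3 steps of 29° (toward higher hue) give a net shift of +87°.
Start = end − shift: 226 − 87 = 139°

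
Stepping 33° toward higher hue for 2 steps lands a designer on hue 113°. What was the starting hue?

47°

2 steps of 33° (toward higher hue) give a net shift of +66°.
Start = end − shift: 113 − 66 = 47°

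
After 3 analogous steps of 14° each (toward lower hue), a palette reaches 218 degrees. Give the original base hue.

260°

3 steps of 14° (toward lower hue) give a net shift of −42°.
Start = end − shift: 218 + 42 = 260°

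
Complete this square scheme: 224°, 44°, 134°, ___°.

A square tetradic scheme places four hues every 90°.
The full set through 44° is {44°, 134°, 224°, 314°}.
Given {44°, 134°, 224°}, the missing hue is 314°.

314°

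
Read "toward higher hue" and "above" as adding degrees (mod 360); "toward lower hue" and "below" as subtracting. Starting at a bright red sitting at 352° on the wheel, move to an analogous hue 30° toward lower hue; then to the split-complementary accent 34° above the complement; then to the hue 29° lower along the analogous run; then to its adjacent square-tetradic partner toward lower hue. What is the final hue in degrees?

352 − 30 = 322°   (analog 30° ↓)
322 + 214 = 536 → 536 − 360 = 176°   (split-comp 34° ↑)
176 − 29 = 147°   (analog 29° ↓)
147 − 90 = 57°   (square ↓)

57°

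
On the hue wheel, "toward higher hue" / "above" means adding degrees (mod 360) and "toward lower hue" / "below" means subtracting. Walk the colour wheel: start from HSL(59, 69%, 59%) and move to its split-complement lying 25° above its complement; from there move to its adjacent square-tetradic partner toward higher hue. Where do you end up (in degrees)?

59 + 205 = 264°   (split-comp 25° ↑)
264 + 90 = 354°   (square ↑)

354°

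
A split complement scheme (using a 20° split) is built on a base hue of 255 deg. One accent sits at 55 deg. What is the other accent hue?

95°

Split-complementary hues sit 20° either side of the complement.
Complement of the base 255°: 255 + 180 = 435 → 435 − 360 = 75°
The given accent 55° is 20° one side of 75°; the other accent sits 20° the other side: 75 + 20 = 95°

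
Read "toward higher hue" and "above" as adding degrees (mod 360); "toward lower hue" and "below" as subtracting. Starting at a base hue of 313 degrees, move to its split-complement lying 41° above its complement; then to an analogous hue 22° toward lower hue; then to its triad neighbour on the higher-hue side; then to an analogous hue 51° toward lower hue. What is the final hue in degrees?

221°

313 + 221 = 534 → 534 − 360 = 174°   (split-comp 41° ↑)
174 − 22 = 152°   (analog 22° ↓)
152 + 120 = 272°   (triadic ↑)
272 − 51 = 221°   (analog 51° ↓)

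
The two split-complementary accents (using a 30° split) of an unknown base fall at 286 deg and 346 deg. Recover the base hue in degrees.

136°

The accents sit 30° either side of the complement, so the complement is their short-arc midpoint on the wheel.
Short-arc midpoint of 286° and 346°: 316°.
Base is 180° from the complement: 316 − 180 = 136°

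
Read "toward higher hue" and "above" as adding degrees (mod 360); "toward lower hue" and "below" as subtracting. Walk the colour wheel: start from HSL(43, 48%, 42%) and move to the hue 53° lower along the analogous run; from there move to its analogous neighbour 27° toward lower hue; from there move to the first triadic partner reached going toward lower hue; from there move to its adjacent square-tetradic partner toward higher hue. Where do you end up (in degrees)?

−53° (analog 53° ↓): 43 − 53 = -10 → -10 + 360 = 350°
−27° (analog 27° ↓): 350 − 27 = 323°
−120° (triadic ↓): 323 − 120 = 203°
+90° (square ↑): 203 + 90 = 293°

293°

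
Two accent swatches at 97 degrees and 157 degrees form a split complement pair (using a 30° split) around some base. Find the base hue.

The accents sit 30° either side of the complement, so the complement is their short-arc midpoint on the wheel.
Short-arc midpoint of 97° and 157°: 127°.
Base is 180° from the complement: 127 − 180 = -53 → -53 + 360 = 307°

307°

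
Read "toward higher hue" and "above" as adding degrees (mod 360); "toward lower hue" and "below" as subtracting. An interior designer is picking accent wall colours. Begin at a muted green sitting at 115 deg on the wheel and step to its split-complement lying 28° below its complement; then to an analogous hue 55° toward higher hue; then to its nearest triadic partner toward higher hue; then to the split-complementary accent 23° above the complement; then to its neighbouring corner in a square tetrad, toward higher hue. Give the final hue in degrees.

115 + 152 = 267°   (split-comp 28° ↓)
267 + 55 = 322°   (analog 55° ↑)
322 + 120 = 442 → 442 − 360 = 82°   (triadic ↑)
82 + 203 = 285°   (split-comp 23° ↑)
285 + 90 = 375 → 375 − 360 = 15°   (square ↑)

15°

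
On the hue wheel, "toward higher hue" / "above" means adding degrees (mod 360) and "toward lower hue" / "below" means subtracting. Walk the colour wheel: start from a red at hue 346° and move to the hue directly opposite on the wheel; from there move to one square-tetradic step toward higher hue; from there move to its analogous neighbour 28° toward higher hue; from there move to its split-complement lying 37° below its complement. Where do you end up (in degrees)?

346 + 180 = 526 → 526 − 360 = 166°   (complement)
166 + 90 = 256°   (square ↑)
256 + 28 = 284°   (analog 28° ↑)
284 + 143 = 427 → 427 − 360 = 67°   (split-comp 37° ↓)

67°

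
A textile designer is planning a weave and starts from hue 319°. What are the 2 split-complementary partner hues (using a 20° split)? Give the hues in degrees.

Split-complementary hues sit 20° either side of the complement.
Complement of 319°: 319 + 180 = 499 → 499 − 360 = 139°
139 − 20 = 119°
139 + 20 = 159°

119° and 159°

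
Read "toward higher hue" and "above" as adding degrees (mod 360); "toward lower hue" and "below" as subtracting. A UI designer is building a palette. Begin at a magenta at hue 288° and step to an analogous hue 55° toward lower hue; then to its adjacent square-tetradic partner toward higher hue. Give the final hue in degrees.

−55° (analog 55° ↓): 288 − 55 = 233°
+90° (square ↑): 233 + 90 = 323°

323°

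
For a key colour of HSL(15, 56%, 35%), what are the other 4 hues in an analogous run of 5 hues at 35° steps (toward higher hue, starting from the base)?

15 + 35 = 50°
15 + 70 = 85°
15 + 105 = 120°
15 + 140 = 155°

50°, 85°, 120° and 155°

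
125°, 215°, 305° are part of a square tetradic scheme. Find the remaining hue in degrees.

A square tetradic scheme places four hues every 90°.
The full set through 125° is {35°, 125°, 215°, 305°}.
Given {125°, 215°, 305°}, the missing hue is 35°.

35°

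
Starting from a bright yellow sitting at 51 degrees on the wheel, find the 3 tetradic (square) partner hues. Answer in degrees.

A square tetradic scheme places four hues every 90°.
51 + 90 = 141°
51 + 180 = 231°
51 + 270 = 321°

141°, 231° and 321°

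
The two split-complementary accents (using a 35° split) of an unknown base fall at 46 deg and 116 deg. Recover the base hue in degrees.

The accents sit 35° either side of the complement, so the complement is their short-arc midpoint on the wheel.
Short-arc midpoint of 46° and 116°: 81°.
Base is 180° from the complement: 81 − 180 = -99 → -99 + 360 = 261°

261°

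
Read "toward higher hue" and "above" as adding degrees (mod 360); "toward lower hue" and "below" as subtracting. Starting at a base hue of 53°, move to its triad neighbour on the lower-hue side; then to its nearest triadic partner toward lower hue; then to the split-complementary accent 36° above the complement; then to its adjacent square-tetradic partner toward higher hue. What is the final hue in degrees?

triadic ↓ −120°: 53 − 120 = -67 → -67 + 360 = 293°
triadic ↓ −120°: 293 − 120 = 173°
split-comp 36° ↑ +216°: 173 + 216 = 389 → 389 − 360 = 29°
square ↑ +90°: 29 + 90 = 119°

119°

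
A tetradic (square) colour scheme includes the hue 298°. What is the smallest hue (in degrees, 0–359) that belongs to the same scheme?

28°

A square tetradic scheme places four hues every 90°.
The full set through 298° is {28°, 118°, 208°, 298°}.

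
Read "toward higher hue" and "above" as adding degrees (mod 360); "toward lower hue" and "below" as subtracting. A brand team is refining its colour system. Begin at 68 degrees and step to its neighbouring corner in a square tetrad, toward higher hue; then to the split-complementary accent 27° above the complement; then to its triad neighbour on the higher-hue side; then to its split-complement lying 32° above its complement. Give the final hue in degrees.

337°

+90° (square ↑): 68 + 90 = 158°
+207° (split-comp 27° ↑): 158 + 207 = 365 → 365 − 360 = 5°
+120° (triadic ↑): 5 + 120 = 125°
+212° (split-comp 32° ↑): 125 + 212 = 337°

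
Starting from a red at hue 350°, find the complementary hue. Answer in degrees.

170°

The complement sits 180° across the wheel.
350 + 180 = 530 → 530 − 360 = 170°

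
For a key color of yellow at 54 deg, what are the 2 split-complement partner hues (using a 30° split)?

Split-complementary hues sit 30° either side of the complement.
Complement of 54 deg: 54 + 180 = 234°
234 − 30 = 204°
234 + 30 = 264°

204° and 264°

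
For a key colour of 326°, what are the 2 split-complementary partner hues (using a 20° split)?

Split-complementary hues sit 20° either side of the complement.
Complement of 326°: 326 + 180 = 506 → 506 − 360 = 146°
146 − 20 = 126°
146 + 20 = 166°

126° and 166°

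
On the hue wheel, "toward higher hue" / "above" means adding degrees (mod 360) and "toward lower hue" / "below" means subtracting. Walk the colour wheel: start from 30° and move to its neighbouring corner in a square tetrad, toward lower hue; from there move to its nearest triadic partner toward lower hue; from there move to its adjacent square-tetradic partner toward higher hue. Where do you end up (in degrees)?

square ↓ −90°: 30 − 90 = -60 → -60 + 360 = 300°
triadic ↓ −120°: 300 − 120 = 180°
square ↑ +90°: 180 + 90 = 270°

270°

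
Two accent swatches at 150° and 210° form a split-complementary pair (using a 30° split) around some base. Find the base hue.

The accents sit 30° either side of the complement, so the complement is their short-arc midpoint on the wheel.
Short-arc midpoint of 150° and 210°: 180°.
Base is 180° from the complement: 180 − 180 = 0°

0°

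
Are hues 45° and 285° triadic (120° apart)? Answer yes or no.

yes

Angular distance: |45 − 285| = 240; shorter arc = 360 − 240 = 120°.
Triadic (120° apart) requires 120°.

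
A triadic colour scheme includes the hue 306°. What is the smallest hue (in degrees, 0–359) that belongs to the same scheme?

A triad places three hues 120° apart.
The full set through 306° is {66°, 186°, 306°}.

66°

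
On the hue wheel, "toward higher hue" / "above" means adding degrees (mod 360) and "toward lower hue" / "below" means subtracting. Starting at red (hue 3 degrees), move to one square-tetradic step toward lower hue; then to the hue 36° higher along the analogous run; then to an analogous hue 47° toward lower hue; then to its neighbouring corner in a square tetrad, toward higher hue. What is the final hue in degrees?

352°

3 − 90 = -87 → -87 + 360 = 273°   (square ↓)
273 + 36 = 309°   (analog 36° ↑)
309 − 47 = 262°   (analog 47° ↓)
262 + 90 = 352°   (square ↑)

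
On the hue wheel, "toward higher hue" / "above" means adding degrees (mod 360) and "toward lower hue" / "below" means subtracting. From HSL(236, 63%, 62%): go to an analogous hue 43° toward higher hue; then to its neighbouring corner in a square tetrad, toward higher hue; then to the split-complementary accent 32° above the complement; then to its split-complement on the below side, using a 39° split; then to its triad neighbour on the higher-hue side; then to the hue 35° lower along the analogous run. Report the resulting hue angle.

87°

analog 43° ↑ +43°: 236 + 43 = 279°
square ↑ +90°: 279 + 90 = 369 → 369 − 360 = 9°
split-comp 32° ↑ +212°: 9 + 212 = 221°
split-comp 39° ↓ +141°: 221 + 141 = 362 → 362 − 360 = 2°
triadic ↑ +120°: 2 + 120 = 122°
analog 35° ↓ −35°: 122 − 35 = 87°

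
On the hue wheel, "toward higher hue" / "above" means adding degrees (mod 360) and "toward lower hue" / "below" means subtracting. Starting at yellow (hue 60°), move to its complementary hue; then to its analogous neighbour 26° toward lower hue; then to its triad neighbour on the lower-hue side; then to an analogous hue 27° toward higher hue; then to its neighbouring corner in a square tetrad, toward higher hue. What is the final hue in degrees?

complement +180°: 60 + 180 = 240°
analog 26° ↓ −26°: 240 − 26 = 214°
triadic ↓ −120°: 214 − 120 = 94°
analog 27° ↑ +27°: 94 + 27 = 121°
square ↑ +90°: 121 + 90 = 211°

211°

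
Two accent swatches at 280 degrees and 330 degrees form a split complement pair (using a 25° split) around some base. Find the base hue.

125°

The accents sit 25° either side of the complement, so the complement is their short-arc midpoint on the wheel.
Short-arc midpoint of 280° and 330°: 305°.
Base is 180° from the complement: 305 − 180 = 125°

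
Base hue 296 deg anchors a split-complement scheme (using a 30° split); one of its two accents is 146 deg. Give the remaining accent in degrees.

86°

Split-complementary hues sit 30° either side of the complement.
Complement of the base 296°: 296 + 180 = 476 → 476 − 360 = 116°
The given accent 146° is 30° one side of 116°; the other accent sits 30° the other side: 116 − 30 = 86°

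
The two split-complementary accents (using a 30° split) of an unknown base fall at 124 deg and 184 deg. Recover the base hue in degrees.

334°

The accents sit 30° either side of the complement, so the complement is their short-arc midpoint on the wheel.
Short-arc midpoint of 124° and 184°: 154°.
Base is 180° from the complement: 154 − 180 = -26 → -26 + 360 = 334°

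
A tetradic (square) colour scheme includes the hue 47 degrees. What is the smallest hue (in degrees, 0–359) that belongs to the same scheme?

A square tetradic scheme places four hues every 90°.
The full set through 47° is {47°, 137°, 227°, 317°}.

47°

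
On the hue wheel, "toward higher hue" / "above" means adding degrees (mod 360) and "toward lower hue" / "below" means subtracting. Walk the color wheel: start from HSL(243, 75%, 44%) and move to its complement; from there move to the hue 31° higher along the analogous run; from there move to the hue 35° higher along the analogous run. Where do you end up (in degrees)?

complement +180°: 243 + 180 = 423 → 423 − 360 = 63°
analog 31° ↑ +31°: 63 + 31 = 94°
analog 35° ↑ +35°: 94 + 35 = 129°

129°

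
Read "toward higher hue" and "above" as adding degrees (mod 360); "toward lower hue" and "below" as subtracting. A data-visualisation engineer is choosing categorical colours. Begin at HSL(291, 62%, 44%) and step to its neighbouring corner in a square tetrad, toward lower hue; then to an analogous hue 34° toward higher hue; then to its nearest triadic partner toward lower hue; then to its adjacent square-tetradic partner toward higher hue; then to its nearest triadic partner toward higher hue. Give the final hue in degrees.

291 − 90 = 201°   (square ↓)
201 + 34 = 235°   (analog 34° ↑)
235 − 120 = 115°   (triadic ↓)
115 + 90 = 205°   (square ↑)
205 + 120 = 325°   (triadic ↑)

325°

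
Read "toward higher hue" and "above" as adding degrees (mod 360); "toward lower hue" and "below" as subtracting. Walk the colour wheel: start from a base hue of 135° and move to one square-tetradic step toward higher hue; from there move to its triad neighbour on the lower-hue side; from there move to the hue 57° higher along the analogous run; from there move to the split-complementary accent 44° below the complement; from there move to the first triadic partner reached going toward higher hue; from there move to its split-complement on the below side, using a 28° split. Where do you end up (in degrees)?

210°

135 + 90 = 225°   (square ↑)
225 − 120 = 105°   (triadic ↓)
105 + 57 = 162°   (analog 57° ↑)
162 + 136 = 298°   (split-comp 44° ↓)
298 + 120 = 418 → 418 − 360 = 58°   (triadic ↑)
58 + 152 = 210°   (split-comp 28° ↓)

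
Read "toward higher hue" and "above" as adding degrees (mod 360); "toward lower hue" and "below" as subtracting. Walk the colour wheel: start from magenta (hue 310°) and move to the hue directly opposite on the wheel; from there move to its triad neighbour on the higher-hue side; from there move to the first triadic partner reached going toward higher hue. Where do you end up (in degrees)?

310 + 180 = 490 → 490 − 360 = 130°   (complement)
130 + 120 = 250°   (triadic ↑)
250 + 120 = 370 → 370 − 360 = 10°   (triadic ↑)

10°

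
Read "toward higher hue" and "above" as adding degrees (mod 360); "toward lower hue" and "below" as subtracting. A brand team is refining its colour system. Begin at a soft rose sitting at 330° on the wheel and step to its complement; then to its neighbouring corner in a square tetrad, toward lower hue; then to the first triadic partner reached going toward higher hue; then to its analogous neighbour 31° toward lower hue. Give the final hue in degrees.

149°

complement +180°: 330 + 180 = 510 → 510 − 360 = 150°
square ↓ −90°: 150 − 90 = 60°
triadic ↑ +120°: 60 + 120 = 180°
analog 31° ↓ −31°: 180 − 31 = 149°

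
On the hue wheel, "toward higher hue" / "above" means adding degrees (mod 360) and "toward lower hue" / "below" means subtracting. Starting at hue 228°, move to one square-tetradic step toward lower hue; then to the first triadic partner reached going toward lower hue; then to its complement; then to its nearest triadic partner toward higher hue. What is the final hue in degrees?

228 − 90 = 138°   (square ↓)
138 − 120 = 18°   (triadic ↓)
18 + 180 = 198°   (complement)
198 + 120 = 318°   (triadic ↑)

318°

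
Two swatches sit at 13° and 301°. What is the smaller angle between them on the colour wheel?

|13 − 301| = 288.
The shorter arc is 360 − 288 = 72°.

72°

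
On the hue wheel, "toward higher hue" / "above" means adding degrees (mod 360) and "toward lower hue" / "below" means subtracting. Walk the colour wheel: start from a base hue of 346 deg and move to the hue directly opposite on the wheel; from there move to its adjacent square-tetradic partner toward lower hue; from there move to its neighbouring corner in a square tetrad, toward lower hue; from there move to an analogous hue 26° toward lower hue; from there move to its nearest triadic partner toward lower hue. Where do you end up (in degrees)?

200°

346 + 180 = 526 → 526 − 360 = 166°   (complement)
166 − 90 = 76°   (square ↓)
76 − 90 = -14 → -14 + 360 = 346°   (square ↓)
346 − 26 = 320°   (analog 26° ↓)
320 − 120 = 200°   (triadic ↓)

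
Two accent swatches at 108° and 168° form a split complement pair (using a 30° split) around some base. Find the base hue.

318°

The accents sit 30° either side of the complement, so the complement is their short-arc midpoint on the wheel.
Short-arc midpoint of 108° and 168°: 138°.
Base is 180° from the complement: 138 − 180 = -42 → -42 + 360 = 318°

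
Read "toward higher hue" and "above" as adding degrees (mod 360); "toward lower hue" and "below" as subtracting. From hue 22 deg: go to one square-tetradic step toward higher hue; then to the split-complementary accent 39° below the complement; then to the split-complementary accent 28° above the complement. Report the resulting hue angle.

101°

square ↑ +90°: 22 + 90 = 112°
split-comp 39° ↓ +141°: 112 + 141 = 253°
split-comp 28° ↑ +208°: 253 + 208 = 461 → 461 − 360 = 101°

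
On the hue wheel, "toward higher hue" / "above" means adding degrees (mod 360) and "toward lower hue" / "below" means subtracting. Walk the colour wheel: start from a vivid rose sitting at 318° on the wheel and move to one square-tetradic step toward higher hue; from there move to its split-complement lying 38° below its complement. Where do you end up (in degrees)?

190°

318 + 90 = 408 → 408 − 360 = 48°   (square ↑)
48 + 142 = 190°   (split-comp 38° ↓)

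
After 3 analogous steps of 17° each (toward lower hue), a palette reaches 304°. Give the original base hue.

3 steps of 17° (toward lower hue) give a net shift of −51°.
Start = end − shift: 304 + 51 = 355°

355°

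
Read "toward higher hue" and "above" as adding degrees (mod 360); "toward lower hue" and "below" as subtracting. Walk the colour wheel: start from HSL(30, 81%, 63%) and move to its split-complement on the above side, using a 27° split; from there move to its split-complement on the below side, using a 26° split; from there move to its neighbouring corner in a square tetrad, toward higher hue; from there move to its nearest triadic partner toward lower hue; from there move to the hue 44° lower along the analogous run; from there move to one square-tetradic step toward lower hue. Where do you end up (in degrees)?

227°

+207° (split-comp 27° ↑): 30 + 207 = 237°
+154° (split-comp 26° ↓): 237 + 154 = 391 → 391 − 360 = 31°
+90° (square ↑): 31 + 90 = 121°
−120° (triadic ↓): 121 − 120 = 1°
−44° (analog 44° ↓): 1 − 44 = -43 → -43 + 360 = 317°
−90° (square ↓): 317 − 90 = 227°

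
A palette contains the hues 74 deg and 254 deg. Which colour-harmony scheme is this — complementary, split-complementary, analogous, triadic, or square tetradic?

Sort the hues: 74°, 254°.
Successive gaps around the wheel: 180°, 180°.
Two hues 180° apart are complementary.

complementary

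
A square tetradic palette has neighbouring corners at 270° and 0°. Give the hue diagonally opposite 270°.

90°

A square tetradic scheme places four hues 90° apart; opposite corners are 180° apart.
270 + 180 = 450 → 450 − 360 = 90°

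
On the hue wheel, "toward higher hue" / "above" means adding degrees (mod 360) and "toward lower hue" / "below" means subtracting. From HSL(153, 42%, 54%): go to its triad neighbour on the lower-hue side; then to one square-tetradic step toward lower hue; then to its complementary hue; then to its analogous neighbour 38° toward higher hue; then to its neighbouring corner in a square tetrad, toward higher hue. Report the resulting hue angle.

−120° (triadic ↓): 153 − 120 = 33°
−90° (square ↓): 33 − 90 = -57 → -57 + 360 = 303°
+180° (complement): 303 + 180 = 483 → 483 − 360 = 123°
+38° (analog 38° ↑): 123 + 38 = 161°
+90° (square ↑): 161 + 90 = 251°

251°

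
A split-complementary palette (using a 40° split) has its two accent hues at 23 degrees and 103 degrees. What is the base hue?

The accents sit 40° either side of the complement, so the complement is their short-arc midpoint on the wheel.
Short-arc midpoint of 23° and 103°: 63°.
Base is 180° from the complement: 63 − 180 = -117 → -117 + 360 = 243°

243°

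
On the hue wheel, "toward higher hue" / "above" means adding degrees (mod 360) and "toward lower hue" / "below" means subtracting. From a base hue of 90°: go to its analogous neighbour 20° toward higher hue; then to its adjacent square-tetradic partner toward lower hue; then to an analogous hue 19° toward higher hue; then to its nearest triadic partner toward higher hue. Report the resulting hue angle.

analog 20° ↑ +20°: 90 + 20 = 110°
square ↓ −90°: 110 − 90 = 20°
analog 19° ↑ +19°: 20 + 19 = 39°
triadic ↑ +120°: 39 + 120 = 159°

159°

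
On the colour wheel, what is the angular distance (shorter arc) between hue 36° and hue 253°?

143°

|36 − 253| = 217.
The shorter arc is 360 − 217 = 143°.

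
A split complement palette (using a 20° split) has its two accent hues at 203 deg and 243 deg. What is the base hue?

The accents sit 20° either side of the complement, so the complement is their short-arc midpoint on the wheel.
Short-arc midpoint of 203° and 243°: 223°.
Base is 180° from the complement: 223 − 180 = 43°

43°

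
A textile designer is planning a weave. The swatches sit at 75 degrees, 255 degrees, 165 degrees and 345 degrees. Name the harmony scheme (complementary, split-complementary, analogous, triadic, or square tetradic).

Sort the hues: 75°, 165°, 255°, 345°.
Successive gaps around the wheel: 90°, 90°, 90°, 90°.
Four hues every 90° form a square tetradic scheme.

square tetradic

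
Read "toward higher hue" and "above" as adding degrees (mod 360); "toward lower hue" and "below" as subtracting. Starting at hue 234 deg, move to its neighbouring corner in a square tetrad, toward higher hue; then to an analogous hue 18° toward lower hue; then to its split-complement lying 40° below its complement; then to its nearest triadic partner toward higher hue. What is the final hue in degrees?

206°

+90° (square ↑): 234 + 90 = 324°
−18° (analog 18° ↓): 324 − 18 = 306°
+140° (split-comp 40° ↓): 306 + 140 = 446 → 446 − 360 = 86°
+120° (triadic ↑): 86 + 120 = 206°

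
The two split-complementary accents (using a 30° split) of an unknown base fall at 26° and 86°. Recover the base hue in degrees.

The accents sit 30° either side of the complement, so the complement is their short-arc midpoint on the wheel.
Short-arc midpoint of 26° and 86°: 56°.
Base is 180° from the complement: 56 − 180 = -124 → -124 + 360 = 236°

236°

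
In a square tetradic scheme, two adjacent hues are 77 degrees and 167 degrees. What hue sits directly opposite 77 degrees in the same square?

A square tetradic scheme places four hues 90° apart; opposite corners are 180° apart.
77 + 180 = 257°

257°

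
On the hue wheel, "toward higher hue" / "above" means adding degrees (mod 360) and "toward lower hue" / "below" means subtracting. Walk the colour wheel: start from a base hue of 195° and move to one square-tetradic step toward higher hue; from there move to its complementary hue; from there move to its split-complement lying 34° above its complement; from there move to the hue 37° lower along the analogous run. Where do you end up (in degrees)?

282°

195 + 90 = 285°   (square ↑)
285 + 180 = 465 → 465 − 360 = 105°   (complement)
105 + 214 = 319°   (split-comp 34° ↑)
319 − 37 = 282°   (analog 37° ↓)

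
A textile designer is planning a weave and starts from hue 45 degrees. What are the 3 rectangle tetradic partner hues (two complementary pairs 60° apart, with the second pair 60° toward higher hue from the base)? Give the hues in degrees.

105°, 225°, 285°

45 + 60 = 105°
45 + 180 = 225°
45 + 240 = 285°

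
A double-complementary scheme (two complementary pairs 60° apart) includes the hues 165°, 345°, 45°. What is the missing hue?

A rectangular tetradic uses two complementary pairs 60° apart: offsets 0°, 60°, 180°, 240°.
Among {45°, 165°, 345°}, 345° and 165° are a 180° pair.
The remaining hue 45° needs its own complement: 45 + 180 = 225°

225°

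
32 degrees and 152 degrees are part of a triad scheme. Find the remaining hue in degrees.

A triad places three hues 120° apart.
The full set through 32° is {32°, 152°, 272°}.
Given {32°, 152°}, the missing hue is 272°.

272°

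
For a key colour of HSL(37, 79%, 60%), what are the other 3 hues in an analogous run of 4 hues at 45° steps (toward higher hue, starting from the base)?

Analogous hues sit every 45° along the wheel.
37 + 45 = 82°
37 + 90 = 127°
37 + 135 = 172°

82°, 127° and 172°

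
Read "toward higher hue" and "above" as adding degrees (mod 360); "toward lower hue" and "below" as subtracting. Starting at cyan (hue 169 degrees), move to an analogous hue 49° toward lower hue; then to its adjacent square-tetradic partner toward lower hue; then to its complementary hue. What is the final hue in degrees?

−49° (analog 49° ↓): 169 − 49 = 120°
−90° (square ↓): 120 − 90 = 30°
+180° (complement): 30 + 180 = 210°

210°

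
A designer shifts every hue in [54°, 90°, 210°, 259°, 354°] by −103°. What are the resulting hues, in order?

54 − 103 = -49 → -49 + 360 = 311°
90 − 103 = -13 → -13 + 360 = 347°
210 − 103 = 107°
259 − 103 = 156°
354 − 103 = 251°

311°, 347°, 107°, 156°, 251°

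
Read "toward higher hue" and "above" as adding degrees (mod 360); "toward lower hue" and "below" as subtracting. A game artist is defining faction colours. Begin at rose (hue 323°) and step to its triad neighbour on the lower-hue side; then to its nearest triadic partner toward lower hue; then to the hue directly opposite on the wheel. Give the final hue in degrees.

263°

323 − 120 = 203°   (triadic ↓)
203 − 120 = 83°   (triadic ↓)
83 + 180 = 263°   (complement)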